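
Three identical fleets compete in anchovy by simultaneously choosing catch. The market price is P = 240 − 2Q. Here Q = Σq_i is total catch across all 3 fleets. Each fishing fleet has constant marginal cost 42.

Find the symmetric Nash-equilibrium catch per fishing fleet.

A representative fishing fleet's profit is π_i = q_i(240 − 2Q) − 42q_i, with Q = q_i + Σ_{j≠i} q_j.
First-order condition: 198 − 4q_i − 2Σ_{j≠i} q_j = 0.
Imposing symmetry (q_j = q for all j) turns Σ_{j≠i} q_j into 2q, so 198 = 8q and q = 24.75.

24.75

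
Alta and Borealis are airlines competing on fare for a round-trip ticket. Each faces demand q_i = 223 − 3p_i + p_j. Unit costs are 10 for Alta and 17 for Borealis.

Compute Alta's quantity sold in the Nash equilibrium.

123.6

Alta's profit: π = (p_{Alta} − 10)(223 − 3p_{Alta} + p_{Borealis}).
∂π/∂p_{Alta} = 253 − 6p_{Alta} + p_{Borealis} = 0 ⇒ p_{Alta} = 253/6 + (1/6)p_{Borealis}.
Similarly p_{Borealis} = 137/3 + (1/6)p_{Alta}.
Substituting the second reaction function into the first: p_{Alta} = 253/6 + (1/6)(137/3 + (1/6)p_{Alta}), which gives (35/36)p_{Alta} = 448/9 ⇒ p_{Alta} = 51.2.
Then p_{Borealis} = 137/3 + (1/6)·51.2 = 54.2.
q_{Alta} = 223 − 3·51.2 + 54.2 = 123.6.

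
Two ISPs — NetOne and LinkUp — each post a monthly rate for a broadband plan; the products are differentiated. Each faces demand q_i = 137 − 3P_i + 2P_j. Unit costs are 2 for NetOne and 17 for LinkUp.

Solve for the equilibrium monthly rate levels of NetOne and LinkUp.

38.5625, 44.1875

NetOne's profit: π = (P_{NetOne} − 2)(137 − 3P_{NetOne} + 2P_{LinkUp}).
∂π/∂P_{NetOne} = 143 − 6P_{NetOne} + 2P_{LinkUp} = 0 ⇒ P_{NetOne} = 143/6 + (1/3)P_{LinkUp}.
Similarly P_{LinkUp} = 94/3 + (1/3)P_{NetOne}.
Solving the two reaction functions simultaneously: (1 − (1/3)(1/3))P_{NetOne} = 143/6 + (1/3)·(94/3), so (8/9)P_{NetOne} = 617/18 and P_{NetOne} = 38.5625.
Then P_{LinkUp} = 94/3 + (1/3)·38.5625 = 44.1875.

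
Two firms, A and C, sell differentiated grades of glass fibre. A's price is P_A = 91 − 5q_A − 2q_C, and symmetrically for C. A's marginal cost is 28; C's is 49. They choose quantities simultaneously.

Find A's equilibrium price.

Firm A's profit: π = q_A(91 − 5q_A − 2q_C) − 28q_A.
∂π/∂q_A = 63 − 10q_A − 2q_C = 0 ⇒ q_A = 6.3 − 0.2q_C.
Similarly q_C = 4.2 − 0.2q_A.
Solving the two reaction functions simultaneously: (1 − (−0.2)(−0.2))q_A = 6.3 − 0.2·4.2, so 0.96q_A = 5.46 and q_A = 5.6875.
Then q_C = 4.2 − 0.2·5.6875 = 3.0625.
P_A = 91 − 5·5.6875 − 2·3.0625 = 56.4375.

56.4375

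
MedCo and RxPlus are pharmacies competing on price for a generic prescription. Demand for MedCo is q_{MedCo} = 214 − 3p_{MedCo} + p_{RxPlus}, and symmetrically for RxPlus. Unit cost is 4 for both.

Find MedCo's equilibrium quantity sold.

123.6

MedCo's profit: π = (p_{MedCo} − 4)(214 − 3p_{MedCo} + p_{RxPlus}).
∂π/∂p_{MedCo} = 226 − 6p_{MedCo} + p_{RxPlus} = 0 ⇒ p_{MedCo} = 113/3 + (1/6)p_{RxPlus}.
Setting p_{MedCo} = p_{RxPlus} in the reaction function: p_{MedCo} = 113/3 + (1/6)p_{MedCo}, so p_{MedCo} = (113/3) / (5/6) = 45.2.
q_{MedCo} = 214 − 3·45.2 + 45.2 = 123.6.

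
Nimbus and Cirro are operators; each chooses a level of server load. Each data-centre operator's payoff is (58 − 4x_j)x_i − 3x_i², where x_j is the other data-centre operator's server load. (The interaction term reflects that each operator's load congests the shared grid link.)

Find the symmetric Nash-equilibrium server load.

5.8

Nimbus's payoff is (58 − 4x_C)x_N − 3x_N².
∂π/∂x_N = 58 − 4x_C − 6x_N = 0, so x_N = 29/3 − (2/3)x_C.
The game is symmetric, so in equilibrium x_C = x_N: the reaction function gives (5/3)x_N = 29/3, hence x_N = 5.8.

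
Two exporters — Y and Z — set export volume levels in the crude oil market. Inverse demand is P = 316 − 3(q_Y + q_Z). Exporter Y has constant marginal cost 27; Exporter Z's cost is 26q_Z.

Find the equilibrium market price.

123

Exporter Y's profit: π = q_Y(316 − 3(q_Y + q_Z)) − 27q_Y.
∂π/∂q_Y = 289 − 6q_Y − 3q_Z = 0, so q_Y = 289/6 − 0.5q_Z.
By the same steps for Z: q_Z = 145/3 − 0.5q_Y.
Substituting the second reaction function into the first: q_Y = 289/6 − 0.5(145/3 − 0.5q_Y), which gives 0.75q_Y = 24 ⇒ q_Y = 32.
Then q_Z = 145/3 − 0.5·32 = 97/3.
Equilibrium price: P = 316 − 3·(193/3) = 123.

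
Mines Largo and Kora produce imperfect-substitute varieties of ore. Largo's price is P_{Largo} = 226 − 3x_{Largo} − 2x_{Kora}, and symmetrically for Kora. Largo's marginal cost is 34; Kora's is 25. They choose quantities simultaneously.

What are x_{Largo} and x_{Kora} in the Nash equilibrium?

23.4375, 25.6875

Mine Largo's profit: π = x_{Largo}(226 − 3x_{Largo} − 2x_{Kora}) − 34x_{Largo}.
∂π/∂x_{Largo} = 192 − 6x_{Largo} − 2x_{Kora} = 0 ⇒ x_{Largo} = 32 − (1/3)x_{Kora}.
Similarly x_{Kora} = 33.5 − (1/3)x_{Largo}.
Plugging x_{Kora} into Largo's best response: x_{Largo} = 32 − (1/3)(33.5 − (1/3)x_{Largo}) ⇒ (8/9)x_{Largo} = 125/6, so x_{Largo} = 23.4375.
Then x_{Kora} = 33.5 − (1/3)·23.4375 = 25.6875.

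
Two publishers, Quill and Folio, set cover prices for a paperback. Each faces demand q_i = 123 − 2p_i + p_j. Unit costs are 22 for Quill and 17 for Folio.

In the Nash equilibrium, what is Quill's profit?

Quill's profit: π = (p_{Quill} − 22)(123 − 2p_{Quill} + p_{Folio}).
∂π/∂p_{Quill} = 167 − 4p_{Quill} + p_{Folio} = 0 ⇒ p_{Quill} = 41.75 + 0.25p_{Folio}.
Similarly p_{Folio} = 39.25 + 0.25p_{Quill}.
Solving the two reaction functions simultaneously: (1 − (0.25)(0.25))p_{Quill} = 41.75 + 0.25·39.25, so 0.9375p_{Quill} = 51.5625 and p_{Quill} = 55.
Then p_{Folio} = 39.25 + 0.25·55 = 53.
q_{Quill} = 123 − 2·55 + 53 = 66.
Profit = (55 − 22)·66 = 2178.

2178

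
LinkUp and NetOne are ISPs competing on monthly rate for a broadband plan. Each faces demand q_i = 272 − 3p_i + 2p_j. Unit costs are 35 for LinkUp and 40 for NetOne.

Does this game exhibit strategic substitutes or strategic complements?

strategic complements

LinkUp's profit: π = (p_{LinkUp} − 35)(272 − 3p_{LinkUp} + 2p_{NetOne}).
∂π/∂p_{LinkUp} = 377 − 6p_{LinkUp} + 2p_{NetOne} = 0 ⇒ p_{LinkUp} = 377/6 + (1/3)p_{NetOne}.
The best-response slope dp_{LinkUp}/dp_{NetOne} = 1/3 > 0: the reaction function is upward-sloping, so the choices are strategic complements.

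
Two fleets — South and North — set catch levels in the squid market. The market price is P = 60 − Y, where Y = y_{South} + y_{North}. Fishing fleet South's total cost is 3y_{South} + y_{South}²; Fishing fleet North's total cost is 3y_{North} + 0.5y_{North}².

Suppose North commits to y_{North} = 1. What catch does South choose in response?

14

Fishing fleet South's profit: π = y_{South}(60 − (y_{South} + y_{North})) − 3y_{South} − y_{South}².
∂π/∂y_{South} = 57 − 4y_{South} − y_{North} = 0, so y_{South} = 14.25 − 0.25y_{North}.
At y_{North} = 1: y_{South} = 14.25 − 0.25·1 = 14.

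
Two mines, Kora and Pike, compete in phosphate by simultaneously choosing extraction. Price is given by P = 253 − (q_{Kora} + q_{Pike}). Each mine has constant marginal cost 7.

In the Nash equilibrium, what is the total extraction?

Mine Kora's profit: π = q_{Kora}(253 − (q_{Kora} + q_{Pike})) − 7q_{Kora}.
∂π/∂q_{Kora} = 246 − 2q_{Kora} − q_{Pike} = 0, so q_{Kora} = 123 − 0.5q_{Pike}.
The game is symmetric, so in equilibrium q_{Pike} = q_{Kora}: the reaction function gives 1.5q_{Kora} = 123, hence q_{Kora} = 82.
Total extraction: 82 + 82 = 164.

164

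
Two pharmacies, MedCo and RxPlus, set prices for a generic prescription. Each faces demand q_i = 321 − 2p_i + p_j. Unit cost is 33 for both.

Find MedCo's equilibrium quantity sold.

MedCo's profit: π = (p_{MedCo} − 33)(321 − 2p_{MedCo} + p_{RxPlus}).
∂π/∂p_{MedCo} = 387 − 4p_{MedCo} + p_{RxPlus} = 0 ⇒ p_{MedCo} = 96.75 + 0.25p_{RxPlus}.
The game is symmetric, so in equilibrium p_{RxPlus} = p_{MedCo}: the reaction function gives 0.75p_{MedCo} = 96.75, hence p_{MedCo} = 129.
q_{MedCo} = 321 − 2·129 + 129 = 192.

192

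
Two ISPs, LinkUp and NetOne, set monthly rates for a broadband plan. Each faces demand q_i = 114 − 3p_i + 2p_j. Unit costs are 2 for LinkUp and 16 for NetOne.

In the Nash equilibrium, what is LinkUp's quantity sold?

91.875

LinkUp's profit: π = (p_{LinkUp} − 2)(114 − 3p_{LinkUp} + 2p_{NetOne}).
∂π/∂p_{LinkUp} = 120 − 6p_{LinkUp} + 2p_{NetOne} = 0 ⇒ p_{LinkUp} = 20 + (1/3)p_{NetOne}.
Similarly p_{NetOne} = 27 + (1/3)p_{LinkUp}.
Substituting the second reaction function into the first: p_{LinkUp} = 20 + (1/3)(27 + (1/3)p_{LinkUp}), which gives (8/9)p_{LinkUp} = 29 ⇒ p_{LinkUp} = 32.625.
Then p_{NetOne} = 27 + (1/3)·32.625 = 37.875.
q_{LinkUp} = 114 − 3·32.625 + 2·37.875 = 91.875.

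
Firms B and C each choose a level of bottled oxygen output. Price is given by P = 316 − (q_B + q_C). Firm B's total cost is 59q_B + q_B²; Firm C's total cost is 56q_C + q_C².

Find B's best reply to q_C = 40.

Firm B's profit: π = q_B(316 − (q_B + q_C)) − 59q_B − q_B².
∂π/∂q_B = 257 − 4q_B − q_C = 0, so q_B = 64.25 − 0.25q_C.
At q_C = 40: q_B = 64.25 − 0.25·40 = 54.25.

54.25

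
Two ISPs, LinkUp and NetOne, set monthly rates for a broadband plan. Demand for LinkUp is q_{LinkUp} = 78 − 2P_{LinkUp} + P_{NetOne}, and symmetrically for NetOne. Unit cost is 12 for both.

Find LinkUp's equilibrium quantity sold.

44

LinkUp's profit: π = (P_{LinkUp} − 12)(78 − 2P_{LinkUp} + P_{NetOne}).
∂π/∂P_{LinkUp} = 102 − 4P_{LinkUp} + P_{NetOne} = 0 ⇒ P_{LinkUp} = 25.5 + 0.25P_{NetOne}.
The game is symmetric, so in equilibrium P_{NetOne} = P_{LinkUp}: the reaction function gives 0.75P_{LinkUp} = 25.5, hence P_{LinkUp} = 34.
q_{LinkUp} = 78 − 2·34 + 34 = 44.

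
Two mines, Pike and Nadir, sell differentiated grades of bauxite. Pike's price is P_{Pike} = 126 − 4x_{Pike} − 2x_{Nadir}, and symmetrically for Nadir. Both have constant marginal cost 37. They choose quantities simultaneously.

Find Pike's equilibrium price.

Mine Pike's profit: π = x_{Pike}(126 − 4x_{Pike} − 2x_{Nadir}) − 37x_{Pike}.
∂π/∂x_{Pike} = 89 − 8x_{Pike} − 2x_{Nadir} = 0 ⇒ x_{Pike} = 11.125 − 0.25x_{Nadir}.
The game is symmetric, so in equilibrium x_{Nadir} = x_{Pike}: the reaction function gives 1.25x_{Pike} = 11.125, hence x_{Pike} = 8.9.
P_{Pike} = 126 − 4·8.9 − 2·8.9 = 72.6.

72.6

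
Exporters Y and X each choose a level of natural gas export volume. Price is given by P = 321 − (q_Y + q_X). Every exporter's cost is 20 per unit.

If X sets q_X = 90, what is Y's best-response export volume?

105.5

Exporter Y's profit: π = q_Y(321 − (q_Y + q_X)) − 20q_Y.
∂π/∂q_Y = 301 − 2q_Y − q_X = 0, so q_Y = 150.5 − 0.5q_X.
At q_X = 90: q_Y = 150.5 − 0.5·90 = 105.5.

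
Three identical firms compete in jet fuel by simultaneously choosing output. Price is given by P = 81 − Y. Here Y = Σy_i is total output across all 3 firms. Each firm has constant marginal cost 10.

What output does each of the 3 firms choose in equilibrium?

A representative firm's profit is π_i = y_i(81 − Y) − 10y_i, with Y = y_i + Σ_{j≠i} y_j.
First-order condition: 71 − 2y_i − Σ_{j≠i} y_j = 0.
In a symmetric equilibrium every firm chooses the same y, so Σ_{j≠i} y_j = 2y. The condition becomes 71 − 4y = 0, giving y = 71/4 = 17.75.

17.75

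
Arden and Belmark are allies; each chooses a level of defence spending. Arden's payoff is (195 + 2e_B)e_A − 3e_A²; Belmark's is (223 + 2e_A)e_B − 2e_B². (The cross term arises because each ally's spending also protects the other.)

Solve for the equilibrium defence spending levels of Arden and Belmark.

61.3, 86.4

Expanding Arden's payoff: 195e_A + 2e_Be_A − 3e_A².
∂π/∂e_A = 195 + 2e_B − 6e_A = 0, so e_A = 32.5 + (1/3)e_B.
Likewise for Belmark: e_B = 55.75 + 0.5e_A.
Solving the two reaction functions simultaneously: (1 − (1/3)(0.5))e_A = 32.5 + (1/3)·55.75, so (5/6)e_A = 613/12 and e_A = 61.3.
Then e_B = 55.75 + 0.5·61.3 = 86.4.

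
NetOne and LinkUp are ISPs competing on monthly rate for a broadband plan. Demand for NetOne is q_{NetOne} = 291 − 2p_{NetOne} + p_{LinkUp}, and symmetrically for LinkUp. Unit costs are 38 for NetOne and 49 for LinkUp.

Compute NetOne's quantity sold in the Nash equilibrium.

171.6

NetOne's profit: π = (p_{NetOne} − 38)(291 − 2p_{NetOne} + p_{LinkUp}).
∂π/∂p_{NetOne} = 367 − 4p_{NetOne} + p_{LinkUp} = 0 ⇒ p_{NetOne} = 91.75 + 0.25p_{LinkUp}.
Similarly p_{LinkUp} = 97.25 + 0.25p_{NetOne}.
Substituting the second reaction function into the first: p_{NetOne} = 91.75 + 0.25(97.25 + 0.25p_{NetOne}), which gives 0.9375p_{NetOne} = 116.0625 ⇒ p_{NetOne} = 123.8.
Then p_{LinkUp} = 97.25 + 0.25·123.8 = 128.2.
q_{NetOne} = 291 − 2·123.8 + 128.2 = 171.6.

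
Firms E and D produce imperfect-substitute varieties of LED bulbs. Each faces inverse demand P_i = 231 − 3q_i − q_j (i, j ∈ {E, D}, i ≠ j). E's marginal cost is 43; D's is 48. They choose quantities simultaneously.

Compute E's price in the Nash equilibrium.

Firm E's profit: π = q_E(231 − 3q_E − q_D) − 43q_E.
∂π/∂q_E = 188 − 6q_E − q_D = 0 ⇒ q_E = 94/3 − (1/6)q_D.
Similarly q_D = 30.5 − (1/6)q_E.
Plugging q_D into E's best response: q_E = 94/3 − (1/6)(30.5 − (1/6)q_E) ⇒ (35/36)q_E = 26.25, so q_E = 27.
Then q_D = 30.5 − (1/6)·27 = 26.
P_E = 231 − 3·27 − 26 = 124.

124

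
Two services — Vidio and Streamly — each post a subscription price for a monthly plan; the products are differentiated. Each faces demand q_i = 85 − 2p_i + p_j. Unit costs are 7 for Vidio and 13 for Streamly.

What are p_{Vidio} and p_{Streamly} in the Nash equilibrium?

33.8, 36.2

Vidio's profit: π = (p_{Vidio} − 7)(85 − 2p_{Vidio} + p_{Streamly}).
∂π/∂p_{Vidio} = 99 − 4p_{Vidio} + p_{Streamly} = 0 ⇒ p_{Vidio} = 24.75 + 0.25p_{Streamly}.
Similarly p_{Streamly} = 27.75 + 0.25p_{Vidio}.
Substituting the second reaction function into the first: p_{Vidio} = 24.75 + 0.25(27.75 + 0.25p_{Vidio}), which gives 0.9375p_{Vidio} = 31.6875 ⇒ p_{Vidio} = 33.8.
Then p_{Streamly} = 27.75 + 0.25·33.8 = 36.2.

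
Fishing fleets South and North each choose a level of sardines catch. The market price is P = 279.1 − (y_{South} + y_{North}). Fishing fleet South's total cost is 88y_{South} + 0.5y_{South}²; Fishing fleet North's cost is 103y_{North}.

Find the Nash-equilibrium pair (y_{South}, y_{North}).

41.22, 67.44

Fishing fleet South's profit: π = y_{South}(279.1 − (y_{South} + y_{North})) − 88y_{South} − 0.5y_{South}².
∂π/∂y_{South} = 191.1 − 3y_{South} − y_{North} = 0, so y_{South} = 63.7 − (1/3)y_{North}.
For North: ∂π/∂y_{North} = 176.1 − 2y_{North} − y_{South} = 0 ⇒ y_{North} = 88.05 − 0.5y_{South}.
Solving the two reaction functions simultaneously: (1 − (−1/3)(−0.5))y_{South} = 63.7 − (1/3)·88.05, so (5/6)y_{South} = 34.35 and y_{South} = 41.22.
Then y_{North} = 88.05 − 0.5·41.22 = 67.44.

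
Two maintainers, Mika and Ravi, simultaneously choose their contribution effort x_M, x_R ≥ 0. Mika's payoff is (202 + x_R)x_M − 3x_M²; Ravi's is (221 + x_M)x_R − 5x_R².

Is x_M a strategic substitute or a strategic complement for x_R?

Expanding Mika's payoff: 202x_M + x_Rx_M − 3x_M².
∂π/∂x_M = 202 + x_R − 6x_M = 0, so x_M = 101/3 + (1/6)x_R.
The best-response slope dx_M/dx_R = 1/6 > 0: the reaction function is upward-sloping, so the choices are strategic complements.

strategic complements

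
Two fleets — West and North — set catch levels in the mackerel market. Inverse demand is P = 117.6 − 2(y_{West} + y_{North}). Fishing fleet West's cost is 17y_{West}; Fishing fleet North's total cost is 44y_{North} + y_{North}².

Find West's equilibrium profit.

Fishing fleet West's profit: π = y_{West}(117.6 − 2(y_{West} + y_{North})) − 17y_{West}.
∂π/∂y_{West} = 100.6 − 4y_{West} − 2y_{North} = 0, so y_{West} = 25.15 − 0.5y_{North}.
For North: ∂π/∂y_{North} = 73.6 − 6y_{North} − 2y_{West} = 0 ⇒ y_{North} = 184/15 − (1/3)y_{West}.
Solving the two reaction functions simultaneously: (1 − (−0.5)(−1/3))y_{West} = 25.15 − 0.5·(184/15), so (5/6)y_{West} = 1141/60 and y_{West} = 22.82.
Then y_{North} = 184/15 − (1/3)·22.82 = 4.66.
Price P = 117.6 − 2·27.48 = 62.64.
West's profit: (62.64 − 17)·22.82 = 1041.5048.

1041.5048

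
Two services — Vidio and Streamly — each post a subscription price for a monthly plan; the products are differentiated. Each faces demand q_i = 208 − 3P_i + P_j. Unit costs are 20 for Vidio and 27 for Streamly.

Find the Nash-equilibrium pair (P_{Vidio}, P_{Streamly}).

54.2, 57.2

Vidio's profit: π = (P_{Vidio} − 20)(208 − 3P_{Vidio} + P_{Streamly}).
∂π/∂P_{Vidio} = 268 − 6P_{Vidio} + P_{Streamly} = 0 ⇒ P_{Vidio} = 134/3 + (1/6)P_{Streamly}.
Similarly P_{Streamly} = 289/6 + (1/6)P_{Vidio}.
Solving the two reaction functions simultaneously: (1 − (1/6)(1/6))P_{Vidio} = 134/3 + (1/6)·(289/6), so (35/36)P_{Vidio} = 1897/36 and P_{Vidio} = 54.2.
Then P_{Streamly} = 289/6 + (1/6)·54.2 = 57.2.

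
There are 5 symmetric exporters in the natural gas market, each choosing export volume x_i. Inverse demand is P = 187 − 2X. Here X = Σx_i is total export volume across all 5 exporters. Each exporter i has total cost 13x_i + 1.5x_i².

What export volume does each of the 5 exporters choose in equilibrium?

A representative exporter's profit is π_i = x_i(187 − 2X) − 13x_i − 1.5x_i², with X = x_i + Σ_{j≠i} x_j.
First-order condition: 174 − 7x_i − 2Σ_{j≠i} x_j = 0.
With identical exporters, set every x_j = x: then 174 − 7x − 8x = 0, i.e. x = 174/15 = 11.6.

11.6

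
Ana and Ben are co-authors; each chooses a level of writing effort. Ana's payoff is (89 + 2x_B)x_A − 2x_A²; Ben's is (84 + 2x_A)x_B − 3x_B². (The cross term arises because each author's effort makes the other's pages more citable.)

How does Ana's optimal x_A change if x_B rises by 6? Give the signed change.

3

Expanding Ana's payoff: 89x_A + 2x_Bx_A − 2x_A².
∂π/∂x_A = 89 + 2x_B − 4x_A = 0, so x_A = 22.25 + 0.5x_B.
The reaction-function slope is 0.5, so a 6-unit rise in x_B moves x_A by 0.5 × 6 = 3. Ana's best response rises — the actions are strategic complements.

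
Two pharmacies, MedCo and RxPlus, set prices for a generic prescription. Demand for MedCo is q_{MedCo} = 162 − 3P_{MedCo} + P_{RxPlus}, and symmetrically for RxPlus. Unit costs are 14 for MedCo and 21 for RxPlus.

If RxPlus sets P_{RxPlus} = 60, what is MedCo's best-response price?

MedCo's profit: π = (P_{MedCo} − 14)(162 − 3P_{MedCo} + P_{RxPlus}).
∂π/∂P_{MedCo} = 204 − 6P_{MedCo} + P_{RxPlus} = 0 ⇒ P_{MedCo} = 34 + (1/6)P_{RxPlus}.
At P_{RxPlus} = 60: P_{MedCo} = 34 + (1/6)·60 = 44.

44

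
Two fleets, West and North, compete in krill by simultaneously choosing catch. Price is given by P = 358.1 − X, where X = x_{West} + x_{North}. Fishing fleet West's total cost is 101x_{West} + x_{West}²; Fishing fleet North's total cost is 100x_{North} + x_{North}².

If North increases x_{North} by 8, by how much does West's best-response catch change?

Fishing fleet West's profit: π = x_{West}(358.1 − (x_{West} + x_{North})) − 101x_{West} − x_{West}².
∂π/∂x_{West} = 257.1 − 4x_{West} − x_{North} = 0, so x_{West} = 64.275 − 0.25x_{North}.
The reaction-function slope is −0.25, so an 8-unit rise in x_{North} moves x_{West} by −0.25 × 8 = −2. West's best response falls — the actions are strategic substitutes.

-2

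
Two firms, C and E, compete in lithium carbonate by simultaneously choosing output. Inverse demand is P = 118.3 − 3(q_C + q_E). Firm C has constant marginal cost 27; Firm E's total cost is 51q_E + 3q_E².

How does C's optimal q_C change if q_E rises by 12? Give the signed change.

-6

Firm C's profit: π = q_C(118.3 − 3(q_C + q_E)) − 27q_C.
∂π/∂q_C = 91.3 − 6q_C − 3q_E = 0, so q_C = 913/60 − 0.5q_E.
The reaction-function slope is −0.5, so a 12-unit rise in q_E moves q_C by −0.5 × 12 = −6. C's best response falls — the actions are strategic substitutes.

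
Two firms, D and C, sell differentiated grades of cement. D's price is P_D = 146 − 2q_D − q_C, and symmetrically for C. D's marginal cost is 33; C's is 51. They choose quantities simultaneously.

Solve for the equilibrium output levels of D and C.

Firm D's profit: π = q_D(146 − 2q_D − q_C) − 33q_D.
∂π/∂q_D = 113 − 4q_D − q_C = 0 ⇒ q_D = 28.25 − 0.25q_C.
Similarly q_C = 23.75 − 0.25q_D.
Solving the two reaction functions simultaneously: (1 − (−0.25)(−0.25))q_D = 28.25 − 0.25·23.75, so 0.9375q_D = 22.3125 and q_D = 23.8.
Then q_C = 23.75 − 0.25·23.8 = 17.8.

23.8, 17.8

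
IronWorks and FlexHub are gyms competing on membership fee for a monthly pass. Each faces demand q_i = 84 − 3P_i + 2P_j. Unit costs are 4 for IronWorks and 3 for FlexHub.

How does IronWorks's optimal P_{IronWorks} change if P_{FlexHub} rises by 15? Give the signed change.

IronWorks's profit: π = (P_{IronWorks} − 4)(84 − 3P_{IronWorks} + 2P_{FlexHub}).
∂π/∂P_{IronWorks} = 96 − 6P_{IronWorks} + 2P_{FlexHub} = 0 ⇒ P_{IronWorks} = 16 + (1/3)P_{FlexHub}.
The reaction-function slope is 1/3, so a 15-unit rise in P_{FlexHub} moves P_{IronWorks} by 1/3 × 15 = 5. IronWorks's best response rises — the actions are strategic complements.

5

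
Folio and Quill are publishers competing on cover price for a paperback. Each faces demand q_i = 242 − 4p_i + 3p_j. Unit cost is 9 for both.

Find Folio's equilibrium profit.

8686.24

Folio's profit: π = (p_{Folio} − 9)(242 − 4p_{Folio} + 3p_{Quill}).
∂π/∂p_{Folio} = 278 − 8p_{Folio} + 3p_{Quill} = 0 ⇒ p_{Folio} = 34.75 + 0.375p_{Quill}.
The game is symmetric, so in equilibrium p_{Quill} = p_{Folio}: the reaction function gives 0.625p_{Folio} = 34.75, hence p_{Folio} = 55.6.
q_{Folio} = 242 − 4·55.6 + 3·55.6 = 186.4.
Profit = (55.6 − 9)·186.4 = 8686.24.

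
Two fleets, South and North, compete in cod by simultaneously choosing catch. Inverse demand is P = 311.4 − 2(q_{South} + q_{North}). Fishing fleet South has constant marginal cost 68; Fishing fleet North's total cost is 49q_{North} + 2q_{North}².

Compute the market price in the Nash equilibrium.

169.6

Fishing fleet South's profit: π = q_{South}(311.4 − 2(q_{South} + q_{North})) − 68q_{South}.
∂π/∂q_{South} = 243.4 − 4q_{South} − 2q_{North} = 0, so q_{South} = 60.85 − 0.5q_{North}.
For North: ∂π/∂q_{North} = 262.4 − 8q_{North} − 2q_{South} = 0 ⇒ q_{North} = 32.8 − 0.25q_{South}.
Plugging q_{North} into South's best response: q_{South} = 60.85 − 0.5(32.8 − 0.25q_{South}) ⇒ 0.875q_{South} = 44.45, so q_{South} = 50.8.
Then q_{North} = 32.8 − 0.25·50.8 = 20.1.
Equilibrium price: P = 311.4 − 2·70.9 = 169.6.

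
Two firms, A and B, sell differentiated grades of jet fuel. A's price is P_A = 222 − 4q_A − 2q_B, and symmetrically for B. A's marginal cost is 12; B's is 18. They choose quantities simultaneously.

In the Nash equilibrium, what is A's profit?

1797.76

Firm A's profit: π = q_A(222 − 4q_A − 2q_B) − 12q_A.
∂π/∂q_A = 210 − 8q_A − 2q_B = 0 ⇒ q_A = 26.25 − 0.25q_B.
Similarly q_B = 25.5 − 0.25q_A.
Solving the two reaction functions simultaneously: (1 − (−0.25)(−0.25))q_A = 26.25 − 0.25·25.5, so 0.9375q_A = 19.875 and q_A = 21.2.
Then q_B = 25.5 − 0.25·21.2 = 20.2.
P_A = 222 − 4·21.2 − 2·20.2 = 96.8.
Profit = (96.8 − 12)·21.2 = 1797.76.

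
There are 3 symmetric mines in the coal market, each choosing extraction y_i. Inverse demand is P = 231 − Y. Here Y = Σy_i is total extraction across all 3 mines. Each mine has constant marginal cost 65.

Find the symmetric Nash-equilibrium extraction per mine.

A representative mine's profit is π_i = y_i(231 − Y) − 65y_i, with Y = y_i + Σ_{j≠i} y_j.
First-order condition: 166 − 2y_i − Σ_{j≠i} y_j = 0.
In a symmetric equilibrium every mine chooses the same y, so Σ_{j≠i} y_j = 2y. The condition becomes 166 − 4y = 0, giving y = 166/4 = 41.5.

41.5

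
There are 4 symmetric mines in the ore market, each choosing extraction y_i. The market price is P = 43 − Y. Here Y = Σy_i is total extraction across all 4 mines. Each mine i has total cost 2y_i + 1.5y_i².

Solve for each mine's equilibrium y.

A representative mine's profit is π_i = y_i(43 − Y) − 2y_i − 1.5y_i², with Y = y_i + Σ_{j≠i} y_j.
First-order condition: 41 − 5y_i − Σ_{j≠i} y_j = 0.
With identical mines, set every y_j = y: then 41 − 5y − 3y = 0, i.e. y = 41/8 = 5.125.

5.125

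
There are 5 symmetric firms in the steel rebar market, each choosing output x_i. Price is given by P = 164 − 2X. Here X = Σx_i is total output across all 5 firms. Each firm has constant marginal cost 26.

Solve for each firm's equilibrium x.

11.5

A representative firm's profit is π_i = x_i(164 − 2X) − 26x_i, with X = x_i + Σ_{j≠i} x_j.
First-order condition: 138 − 4x_i − 2Σ_{j≠i} x_j = 0.
In a symmetric equilibrium every firm chooses the same x, so Σ_{j≠i} x_j = 4x. The condition becomes 138 − 12x = 0, giving x = 138/12 = 11.5.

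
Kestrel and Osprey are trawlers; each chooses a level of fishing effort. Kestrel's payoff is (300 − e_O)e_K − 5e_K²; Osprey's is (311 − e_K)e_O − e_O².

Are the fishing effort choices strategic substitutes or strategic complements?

strategic substitutes

Expanding Kestrel's payoff: 300e_K − e_Oe_K − 5e_K².
∂π/∂e_K = 300 − e_O − 10e_K = 0, so e_K = 30 − 0.1e_O.
The best-response slope de_K/de_O = −0.1 < 0: the reaction function is downward-sloping, so the choices are strategic substitutes.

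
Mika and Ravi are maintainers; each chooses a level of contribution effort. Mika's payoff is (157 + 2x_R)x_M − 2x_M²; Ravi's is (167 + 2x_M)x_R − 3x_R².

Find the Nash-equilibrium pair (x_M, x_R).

63.8, 49.1

Expanding Mika's payoff: 157x_M + 2x_Rx_M − 2x_M².
∂π/∂x_M = 157 + 2x_R − 4x_M = 0, so x_M = 39.25 + 0.5x_R.
Likewise for Ravi: x_R = 167/6 + (1/3)x_M.
Substituting the second reaction function into the first: x_M = 39.25 + 0.5(167/6 + (1/3)x_M), which gives (5/6)x_M = 319/6 ⇒ x_M = 63.8.
Then x_R = 167/6 + (1/3)·63.8 = 49.1.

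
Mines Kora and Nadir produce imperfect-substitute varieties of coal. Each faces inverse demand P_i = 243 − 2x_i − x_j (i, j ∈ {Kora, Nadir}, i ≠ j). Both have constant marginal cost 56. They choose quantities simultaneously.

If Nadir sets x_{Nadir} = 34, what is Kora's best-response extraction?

Mine Kora's profit: π = x_{Kora}(243 − 2x_{Kora} − x_{Nadir}) − 56x_{Kora}.
∂π/∂x_{Kora} = 187 − 4x_{Kora} − x_{Nadir} = 0 ⇒ x_{Kora} = 46.75 − 0.25x_{Nadir}.
At x_{Nadir} = 34: x_{Kora} = 46.75 − 0.25·34 = 38.25.

38.25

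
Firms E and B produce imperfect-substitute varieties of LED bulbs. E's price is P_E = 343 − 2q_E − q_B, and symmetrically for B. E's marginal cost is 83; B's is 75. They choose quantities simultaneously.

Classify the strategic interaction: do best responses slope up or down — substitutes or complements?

strategic substitutes

Firm E's profit: π = q_E(343 − 2q_E − q_B) − 83q_E.
∂π/∂q_E = 260 − 4q_E − q_B = 0 ⇒ q_E = 65 − 0.25q_B.
The best-response slope dq_E/dq_B = −0.25 < 0: the reaction function is downward-sloping, so the choices are strategic substitutes.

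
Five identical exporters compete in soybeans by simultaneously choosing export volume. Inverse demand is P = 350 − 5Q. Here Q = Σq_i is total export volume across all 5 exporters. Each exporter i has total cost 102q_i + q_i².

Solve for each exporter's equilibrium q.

A representative exporter's profit is π_i = q_i(350 − 5Q) − 102q_i − q_i², with Q = q_i + Σ_{j≠i} q_j.
First-order condition: 248 − 12q_i − 5Σ_{j≠i} q_j = 0.
In a symmetric equilibrium every exporter chooses the same q, so Σ_{j≠i} q_j = 4q. The condition becomes 248 − 32q = 0, giving q = 248/32 = 7.75.

7.75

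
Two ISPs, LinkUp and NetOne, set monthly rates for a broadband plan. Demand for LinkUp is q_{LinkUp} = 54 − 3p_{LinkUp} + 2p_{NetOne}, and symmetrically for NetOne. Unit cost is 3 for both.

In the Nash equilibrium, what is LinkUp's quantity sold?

LinkUp's profit: π = (p_{LinkUp} − 3)(54 − 3p_{LinkUp} + 2p_{NetOne}).
∂π/∂p_{LinkUp} = 63 − 6p_{LinkUp} + 2p_{NetOne} = 0 ⇒ p_{LinkUp} = 10.5 + (1/3)p_{NetOne}.
By symmetry p_{NetOne} = p_{LinkUp}; substituting into the reaction function, (2/3)p_{LinkUp} = 10.5 and p_{LinkUp} = 15.75.
q_{LinkUp} = 54 − 3·15.75 + 2·15.75 = 38.25.

38.25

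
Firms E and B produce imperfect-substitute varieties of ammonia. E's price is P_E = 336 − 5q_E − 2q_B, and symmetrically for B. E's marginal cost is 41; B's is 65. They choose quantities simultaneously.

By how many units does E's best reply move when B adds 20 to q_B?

Firm E's profit: π = q_E(336 − 5q_E − 2q_B) − 41q_E.
∂π/∂q_E = 295 − 10q_E − 2q_B = 0 ⇒ q_E = 29.5 − 0.2q_B.
The reaction-function slope is −0.2, so a 20-unit rise in q_B moves q_E by −0.2 × 20 = −4. E's best response falls — the actions are strategic substitutes.

-4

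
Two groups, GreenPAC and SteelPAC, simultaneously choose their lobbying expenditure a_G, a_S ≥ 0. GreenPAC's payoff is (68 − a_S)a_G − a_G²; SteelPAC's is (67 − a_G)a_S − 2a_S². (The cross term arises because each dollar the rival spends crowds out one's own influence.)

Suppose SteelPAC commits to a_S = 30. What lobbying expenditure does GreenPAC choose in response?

19

Expanding GreenPAC's payoff: 68a_G − a_Sa_G − a_G².
∂π/∂a_G = 68 − a_S − 2a_G = 0, so a_G = 34 − 0.5a_S.
At a_S = 30: a_G = 34 − 0.5·30 = 19.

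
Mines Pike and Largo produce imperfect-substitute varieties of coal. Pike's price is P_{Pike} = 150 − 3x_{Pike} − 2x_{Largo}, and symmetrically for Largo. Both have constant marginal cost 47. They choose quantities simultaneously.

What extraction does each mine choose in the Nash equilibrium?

12.875

Mine Pike's profit: π = x_{Pike}(150 − 3x_{Pike} − 2x_{Largo}) − 47x_{Pike}.
∂π/∂x_{Pike} = 103 − 6x_{Pike} − 2x_{Largo} = 0 ⇒ x_{Pike} = 103/6 − (1/3)x_{Largo}.
By symmetry x_{Largo} = x_{Pike}; substituting into the reaction function, (4/3)x_{Pike} = 103/6 and x_{Pike} = 12.875.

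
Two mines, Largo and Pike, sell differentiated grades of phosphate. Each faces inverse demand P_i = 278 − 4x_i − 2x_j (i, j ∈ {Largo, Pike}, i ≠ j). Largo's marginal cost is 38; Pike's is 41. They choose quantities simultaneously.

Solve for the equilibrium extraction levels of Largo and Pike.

24.1, 23.6

Mine Largo's profit: π = x_{Largo}(278 − 4x_{Largo} − 2x_{Pike}) − 38x_{Largo}.
∂π/∂x_{Largo} = 240 − 8x_{Largo} − 2x_{Pike} = 0 ⇒ x_{Largo} = 30 − 0.25x_{Pike}.
Similarly x_{Pike} = 29.625 − 0.25x_{Largo}.
Substituting the second reaction function into the first: x_{Largo} = 30 − 0.25(29.625 − 0.25x_{Largo}), which gives 0.9375x_{Largo} = 723/32 ⇒ x_{Largo} = 24.1.
Then x_{Pike} = 29.625 − 0.25·24.1 = 23.6.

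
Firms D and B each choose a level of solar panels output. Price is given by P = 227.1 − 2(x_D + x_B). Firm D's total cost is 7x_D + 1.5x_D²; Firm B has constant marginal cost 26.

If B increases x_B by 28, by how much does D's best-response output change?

Firm D's profit: π = x_D(227.1 − 2(x_D + x_B)) − 7x_D − 1.5x_D².
∂π/∂x_D = 220.1 − 7x_D − 2x_B = 0, so x_D = 2201/70 − (2/7)x_B.
The reaction-function slope is −2/7, so a 28-unit rise in x_B moves x_D by −2/7 × 28 = −8. D's best response falls — the actions are strategic substitutes.

-8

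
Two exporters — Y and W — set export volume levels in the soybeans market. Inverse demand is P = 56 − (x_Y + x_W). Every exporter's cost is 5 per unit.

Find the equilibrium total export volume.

Exporter Y's profit: π = x_Y(56 − (x_Y + x_W)) − 5x_Y.
∂π/∂x_Y = 51 − 2x_Y − x_W = 0, so x_Y = 25.5 − 0.5x_W.
The game is symmetric, so in equilibrium x_W = x_Y: the reaction function gives 1.5x_Y = 25.5, hence x_Y = 17.
Total export volume: 17 + 17 = 34.

34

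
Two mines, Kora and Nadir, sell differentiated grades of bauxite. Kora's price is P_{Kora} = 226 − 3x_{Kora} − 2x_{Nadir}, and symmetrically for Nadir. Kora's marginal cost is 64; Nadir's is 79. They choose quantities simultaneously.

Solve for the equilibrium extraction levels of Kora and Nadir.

21.1875, 17.4375

Mine Kora's profit: π = x_{Kora}(226 − 3x_{Kora} − 2x_{Nadir}) − 64x_{Kora}.
∂π/∂x_{Kora} = 162 − 6x_{Kora} − 2x_{Nadir} = 0 ⇒ x_{Kora} = 27 − (1/3)x_{Nadir}.
Similarly x_{Nadir} = 24.5 − (1/3)x_{Kora}.
Solving the two reaction functions simultaneously: (1 − (−1/3)(−1/3))x_{Kora} = 27 − (1/3)·24.5, so (8/9)x_{Kora} = 113/6 and x_{Kora} = 21.1875.
Then x_{Nadir} = 24.5 − (1/3)·21.1875 = 17.4375.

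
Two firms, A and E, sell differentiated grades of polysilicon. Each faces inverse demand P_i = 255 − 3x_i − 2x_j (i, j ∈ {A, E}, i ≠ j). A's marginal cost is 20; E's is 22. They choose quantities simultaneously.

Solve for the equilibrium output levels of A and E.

Firm A's profit: π = x_A(255 − 3x_A − 2x_E) − 20x_A.
∂π/∂x_A = 235 − 6x_A − 2x_E = 0 ⇒ x_A = 235/6 − (1/3)x_E.
Similarly x_E = 233/6 − (1/3)x_A.
Solving the two reaction functions simultaneously: (1 − (−1/3)(−1/3))x_A = 235/6 − (1/3)·(233/6), so (8/9)x_A = 236/9 and x_A = 29.5.
Then x_E = 233/6 − (1/3)·29.5 = 29.

29.5, 29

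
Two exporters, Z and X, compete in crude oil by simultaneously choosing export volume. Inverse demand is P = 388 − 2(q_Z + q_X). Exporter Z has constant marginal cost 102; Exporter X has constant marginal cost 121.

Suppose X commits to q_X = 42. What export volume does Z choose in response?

Exporter Z's profit: π = q_Z(388 − 2(q_Z + q_X)) − 102q_Z.
∂π/∂q_Z = 286 − 4q_Z − 2q_X = 0, so q_Z = 71.5 − 0.5q_X.
At q_X = 42: q_Z = 71.5 − 0.5·42 = 50.5.

50.5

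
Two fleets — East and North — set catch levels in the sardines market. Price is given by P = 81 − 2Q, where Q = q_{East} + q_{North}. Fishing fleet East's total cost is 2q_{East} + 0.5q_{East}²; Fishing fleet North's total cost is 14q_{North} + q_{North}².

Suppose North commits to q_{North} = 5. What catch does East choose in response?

13.8

Fishing fleet East's profit: π = q_{East}(81 − 2(q_{East} + q_{North})) − 2q_{East} − 0.5q_{East}².
∂π/∂q_{East} = 79 − 5q_{East} − 2q_{North} = 0, so q_{East} = 15.8 − 0.4q_{North}.
At q_{North} = 5: q_{East} = 15.8 − 0.4·5 = 13.8.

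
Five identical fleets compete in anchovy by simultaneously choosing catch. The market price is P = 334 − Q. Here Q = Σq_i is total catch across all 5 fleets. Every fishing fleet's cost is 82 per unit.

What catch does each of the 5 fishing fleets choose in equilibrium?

42

A representative fishing fleet's profit is π_i = q_i(334 − Q) − 82q_i, with Q = q_i + Σ_{j≠i} q_j.
First-order condition: 252 − 2q_i − Σ_{j≠i} q_j = 0.
With identical fishing fleets, set every q_j = q: then 252 − 2q − 4q = 0, i.e. q = 252/6 = 42.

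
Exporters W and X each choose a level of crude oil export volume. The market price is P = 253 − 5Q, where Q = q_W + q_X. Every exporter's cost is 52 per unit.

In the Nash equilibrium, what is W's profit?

897.8

Exporter W's profit: π = q_W(253 − 5(q_W + q_X)) − 52q_W.
∂π/∂q_W = 201 − 10q_W − 5q_X = 0, so q_W = 20.1 − 0.5q_X.
Setting q_W = q_X in the reaction function: q_W = 20.1 − 0.5q_W, so q_W = 20.1 / 1.5 = 13.4.
Price P = 253 − 5·26.8 = 119.
W's profit: (119 − 52)·13.4 = 897.8.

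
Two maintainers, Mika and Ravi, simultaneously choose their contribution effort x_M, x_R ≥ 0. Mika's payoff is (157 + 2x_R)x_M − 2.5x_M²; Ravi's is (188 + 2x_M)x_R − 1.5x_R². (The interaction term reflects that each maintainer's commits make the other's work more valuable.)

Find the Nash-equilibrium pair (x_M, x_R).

Expanding Mika's payoff: 157x_M + 2x_Rx_M − 2.5x_M².
∂π/∂x_M = 157 + 2x_R − 5x_M = 0, so x_M = 31.4 + 0.4x_R.
Likewise for Ravi: x_R = 188/3 + (2/3)x_M.
Solving the two reaction functions simultaneously: (1 − (0.4)(2/3))x_M = 31.4 + 0.4·(188/3), so (11/15)x_M = 847/15 and x_M = 77.
Then x_R = 188/3 + (2/3)·77 = 114.

77, 114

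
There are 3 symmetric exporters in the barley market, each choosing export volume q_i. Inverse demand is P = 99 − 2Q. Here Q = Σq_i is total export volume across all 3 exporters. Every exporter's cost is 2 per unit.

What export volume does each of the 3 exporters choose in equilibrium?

A representative exporter's profit is π_i = q_i(99 − 2Q) − 2q_i, with Q = q_i + Σ_{j≠i} q_j.
First-order condition: 97 − 4q_i − 2Σ_{j≠i} q_j = 0.
Imposing symmetry (q_j = q for all j) turns Σ_{j≠i} q_j into 2q, so 97 = 8q and q = 12.125.

12.125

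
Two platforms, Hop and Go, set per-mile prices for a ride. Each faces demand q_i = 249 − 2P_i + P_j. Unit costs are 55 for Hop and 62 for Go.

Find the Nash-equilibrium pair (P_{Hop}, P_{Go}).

Hop's profit: π = (P_{Hop} − 55)(249 − 2P_{Hop} + P_{Go}).
∂π/∂P_{Hop} = 359 − 4P_{Hop} + P_{Go} = 0 ⇒ P_{Hop} = 89.75 + 0.25P_{Go}.
Similarly P_{Go} = 93.25 + 0.25P_{Hop}.
Plugging P_{Go} into Hop's best response: P_{Hop} = 89.75 + 0.25(93.25 + 0.25P_{Hop}) ⇒ 0.9375P_{Hop} = 113.0625, so P_{Hop} = 120.6.
Then P_{Go} = 93.25 + 0.25·120.6 = 123.4.

120.6, 123.4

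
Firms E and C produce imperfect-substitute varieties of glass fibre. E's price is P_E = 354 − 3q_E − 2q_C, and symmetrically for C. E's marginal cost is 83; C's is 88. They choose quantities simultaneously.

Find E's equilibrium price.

Firm E's profit: π = q_E(354 − 3q_E − 2q_C) − 83q_E.
∂π/∂q_E = 271 − 6q_E − 2q_C = 0 ⇒ q_E = 271/6 − (1/3)q_C.
Similarly q_C = 133/3 − (1/3)q_E.
Solving the two reaction functions simultaneously: (1 − (−1/3)(−1/3))q_E = 271/6 − (1/3)·(133/3), so (8/9)q_E = 547/18 and q_E = 34.1875.
Then q_C = 133/3 − (1/3)·34.1875 = 32.9375.
P_E = 354 − 3·34.1875 − 2·32.9375 = 185.5625.

185.5625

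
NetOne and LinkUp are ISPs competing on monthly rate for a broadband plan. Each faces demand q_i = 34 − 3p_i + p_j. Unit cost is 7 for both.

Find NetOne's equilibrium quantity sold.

12

NetOne's profit: π = (p_{NetOne} − 7)(34 − 3p_{NetOne} + p_{LinkUp}).
∂π/∂p_{NetOne} = 55 − 6p_{NetOne} + p_{LinkUp} = 0 ⇒ p_{NetOne} = 55/6 + (1/6)p_{LinkUp}.
By symmetry p_{LinkUp} = p_{NetOne}; substituting into the reaction function, (5/6)p_{NetOne} = 55/6 and p_{NetOne} = 11.
q_{NetOne} = 34 − 3·11 + 11 = 12.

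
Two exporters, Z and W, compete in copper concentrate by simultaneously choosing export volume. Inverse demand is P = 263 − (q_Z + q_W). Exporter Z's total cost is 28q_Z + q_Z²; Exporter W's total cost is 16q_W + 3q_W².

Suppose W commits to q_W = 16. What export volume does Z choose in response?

Exporter Z's profit: π = q_Z(263 − (q_Z + q_W)) − 28q_Z − q_Z².
∂π/∂q_Z = 235 − 4q_Z − q_W = 0, so q_Z = 58.75 − 0.25q_W.
At q_W = 16: q_Z = 58.75 − 0.25·16 = 54.75.

54.75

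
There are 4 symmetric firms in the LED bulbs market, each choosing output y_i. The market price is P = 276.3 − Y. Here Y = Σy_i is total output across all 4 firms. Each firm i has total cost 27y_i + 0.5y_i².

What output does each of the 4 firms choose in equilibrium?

41.55

A representative firm's profit is π_i = y_i(276.3 − Y) − 27y_i − 0.5y_i², with Y = y_i + Σ_{j≠i} y_j.
First-order condition: 249.3 − 3y_i − Σ_{j≠i} y_j = 0.
With identical firms, set every y_j = y: then 249.3 − 3y − 3y = 0, i.e. y = 249.3/6 = 41.55.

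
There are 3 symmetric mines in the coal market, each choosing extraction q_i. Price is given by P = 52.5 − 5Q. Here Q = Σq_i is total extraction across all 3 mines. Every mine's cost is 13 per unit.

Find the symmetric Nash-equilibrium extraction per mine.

A representative mine's profit is π_i = q_i(52.5 − 5Q) − 13q_i, with Q = q_i + Σ_{j≠i} q_j.
First-order condition: 39.5 − 10q_i − 5Σ_{j≠i} q_j = 0.
In a symmetric equilibrium every mine chooses the same q, so Σ_{j≠i} q_j = 2q. The condition becomes 39.5 − 20q = 0, giving q = 39.5/20 = 1.975.

1.975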